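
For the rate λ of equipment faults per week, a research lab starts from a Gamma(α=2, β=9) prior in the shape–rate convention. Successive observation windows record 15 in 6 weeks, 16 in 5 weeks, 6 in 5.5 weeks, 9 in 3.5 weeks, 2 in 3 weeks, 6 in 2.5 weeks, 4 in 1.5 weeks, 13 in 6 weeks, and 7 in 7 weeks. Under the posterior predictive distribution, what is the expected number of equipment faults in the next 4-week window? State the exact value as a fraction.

Total count: 15 + 16 + 6 + 9 + 2 + 6 + 4 + 13 + 7 = 78.
Total exposure: 6 + 5 + 5.5 + 3.5 + 3 + 2.5 + 1.5 + 6 + 7 = 40 weeks.
Gamma(α, β) with Poisson data over total exposure Σt gives posterior Gamma(α+Σx, β+Σt) = Gamma(80, 49).
Predictive mean over a 4-week window = T·E[λ|data] = 4·80/49 = 320/49.

320/49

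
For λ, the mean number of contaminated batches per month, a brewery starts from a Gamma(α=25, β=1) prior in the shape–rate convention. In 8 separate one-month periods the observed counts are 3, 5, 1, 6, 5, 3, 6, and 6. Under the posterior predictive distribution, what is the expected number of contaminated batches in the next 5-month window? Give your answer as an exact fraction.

Total count: 3 + 5 + 1 + 6 + 5 + 3 + 6 + 6 = 35.
Total exposure: 8 months.
Conjugate update: add total count to the shape and total exposure to the rate, giving Gamma(60, 9).
Predictive mean over a 5-month window = T·E[λ|data] = 5·60/9 = 100/3.

100/3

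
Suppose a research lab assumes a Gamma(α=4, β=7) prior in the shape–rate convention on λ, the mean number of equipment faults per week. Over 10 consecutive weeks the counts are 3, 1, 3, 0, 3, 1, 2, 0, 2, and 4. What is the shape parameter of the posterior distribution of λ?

Total count: 3 + 1 + 3 + 0 + 3 + 1 + 2 + 0 + 2 + 4 = 19.
Total exposure: 10 weeks.
Posterior: α' = 4 + 19 = 23, β' = 7 + 10 = 17.

23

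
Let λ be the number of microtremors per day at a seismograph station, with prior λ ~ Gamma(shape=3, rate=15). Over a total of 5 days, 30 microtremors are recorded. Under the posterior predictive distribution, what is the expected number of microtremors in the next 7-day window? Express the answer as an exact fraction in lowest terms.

231/20

Total count 30 over total exposure 5 days.
By Gamma–Poisson conjugacy, the posterior is Gamma(α + Σx, β + Σt) = Gamma(3 + 30, 15 + 5) = Gamma(33, 20).
Predictive mean over a 7-day window = T·E[λ|data] = 7·33/20 = 231/20.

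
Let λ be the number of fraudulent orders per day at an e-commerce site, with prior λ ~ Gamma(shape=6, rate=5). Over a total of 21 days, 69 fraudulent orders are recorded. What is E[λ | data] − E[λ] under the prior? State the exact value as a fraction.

219/130

Total count 69 over total exposure 21 days.
By Gamma–Poisson conjugacy, the posterior is Gamma(α + Σx, β + Σt) = Gamma(6 + 69, 5 + 21) = Gamma(75, 26).
Posterior mean = 75/26 = 75/26; prior mean = 6/5 = 6/5. Difference = 75/26 − 6/5 = 219/130.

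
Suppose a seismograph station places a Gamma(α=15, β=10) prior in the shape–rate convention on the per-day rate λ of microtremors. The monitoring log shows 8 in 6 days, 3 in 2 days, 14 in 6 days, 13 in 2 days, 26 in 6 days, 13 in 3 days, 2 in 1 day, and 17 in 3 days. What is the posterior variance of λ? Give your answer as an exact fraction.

Total count: 8 + 3 + 14 + 13 + 26 + 13 + 2 + 17 = 96.
Total exposure: 6 + 2 + 6 + 2 + 6 + 3 + 1 + 3 = 29 days.
The Gamma prior is conjugate for the Poisson rate, so λ | data ~ Gamma(15+96, 10+29) = Gamma(111, 39).
Posterior variance = α'/β'² = 111/1521 = 37/507.

37/507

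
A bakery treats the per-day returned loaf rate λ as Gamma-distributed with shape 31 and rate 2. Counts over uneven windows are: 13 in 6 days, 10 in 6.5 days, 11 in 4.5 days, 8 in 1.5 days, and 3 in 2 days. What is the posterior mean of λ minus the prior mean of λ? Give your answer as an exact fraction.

Total count: 13 + 10 + 11 + 8 + 3 = 45.
Total exposure: 6 + 6.5 + 4.5 + 1.5 + 2 = 20.5 days.
The Gamma prior is conjugate for the Poisson rate, so λ | data ~ Gamma(31+45, 2+20.5) = Gamma(76, 45/2).
Posterior mean = 76/(45/2) = 152/45; prior mean = 31/2 = 31/2. Difference = 152/45 − 31/2 = -1091/90.

-1091/90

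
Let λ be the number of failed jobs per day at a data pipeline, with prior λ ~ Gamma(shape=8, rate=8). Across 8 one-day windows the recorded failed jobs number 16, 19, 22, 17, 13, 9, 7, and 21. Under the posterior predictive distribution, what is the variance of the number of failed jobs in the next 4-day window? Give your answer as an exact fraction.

165/4

Total count: 16 + 19 + 22 + 17 + 13 + 9 + 7 + 21 = 124.
Total exposure: 8 days.
The Gamma prior is conjugate for the Poisson rate, so λ | data ~ Gamma(8+124, 8+8) = Gamma(132, 16).
The posterior predictive for a window of length T is Negative Binomial with variance T·α'·(β'+T)/β'² = 4·132·20/256 = 165/4.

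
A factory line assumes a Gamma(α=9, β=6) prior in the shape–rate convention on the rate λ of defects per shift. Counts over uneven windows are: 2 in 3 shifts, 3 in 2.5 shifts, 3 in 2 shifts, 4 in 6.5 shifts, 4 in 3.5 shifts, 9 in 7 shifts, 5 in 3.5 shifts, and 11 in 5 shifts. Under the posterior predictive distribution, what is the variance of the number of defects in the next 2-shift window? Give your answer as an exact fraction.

Total count: 2 + 3 + 3 + 4 + 4 + 9 + 5 + 11 = 41.
Total exposure: 3 + 2.5 + 2 + 6.5 + 3.5 + 7 + 3.5 + 5 = 33 shifts.
The Gamma prior is conjugate for the Poisson rate, so λ | data ~ Gamma(9+41, 6+33) = Gamma(50, 39).
The posterior predictive for a window of length T is Negative Binomial with variance T·α'·(β'+T)/β'² = 2·50·41/1521 = 4100/1521.

4100/1521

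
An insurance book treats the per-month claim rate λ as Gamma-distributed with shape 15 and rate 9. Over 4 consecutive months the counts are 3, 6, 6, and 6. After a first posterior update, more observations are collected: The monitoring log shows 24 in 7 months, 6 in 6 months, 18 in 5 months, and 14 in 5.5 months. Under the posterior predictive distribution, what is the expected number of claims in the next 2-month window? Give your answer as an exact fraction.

Total count: 3 + 6 + 6 + 6 = 21.
Total exposure: 4 months.
After the first batch: Gamma(15 + 21, 9 + 4) = Gamma(36, 13).
Total count: 24 + 6 + 18 + 14 = 62.
Total exposure: 7 + 6 + 5 + 5.5 = 23.5 months.
After the second batch: Gamma(36 + 62, 13 + 23.5) = Gamma(98, 73/2).
Predictive mean over a 2-month window = T·E[λ|data] = 2·98/(73/2) = 392/73.

392/73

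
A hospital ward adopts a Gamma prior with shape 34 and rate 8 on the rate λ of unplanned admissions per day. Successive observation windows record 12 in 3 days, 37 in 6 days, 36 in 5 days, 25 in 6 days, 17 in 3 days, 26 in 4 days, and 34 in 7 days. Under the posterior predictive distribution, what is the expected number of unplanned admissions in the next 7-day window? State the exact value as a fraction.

221/6

Total count: 12 + 37 + 36 + 25 + 17 + 26 + 34 = 187.
Total exposure: 3 + 6 + 5 + 6 + 3 + 4 + 7 = 34 days.
Conjugate update: add total count to the shape and total exposure to the rate, giving Gamma(221, 42).
Predictive mean over a 7-day window = T·E[λ|data] = 7·221/42 = 221/6.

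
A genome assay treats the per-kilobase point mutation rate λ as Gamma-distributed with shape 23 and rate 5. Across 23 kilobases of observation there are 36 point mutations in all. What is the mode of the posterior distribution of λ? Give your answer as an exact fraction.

29/14

Total count 36 over total exposure 23 kilobases.
By Gamma–Poisson conjugacy, the posterior is Gamma(α + Σx, β + Σt) = Gamma(23 + 36, 5 + 23) = Gamma(59, 28).
Posterior mode = (α'−1)/β' = 58/28 = 29/14.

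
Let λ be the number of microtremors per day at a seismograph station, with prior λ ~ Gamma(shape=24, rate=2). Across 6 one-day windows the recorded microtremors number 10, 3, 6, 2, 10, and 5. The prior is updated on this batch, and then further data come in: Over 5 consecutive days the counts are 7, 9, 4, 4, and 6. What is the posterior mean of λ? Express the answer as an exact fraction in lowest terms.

90/13

Total count: 10 + 3 + 6 + 2 + 10 + 5 = 36.
Total exposure: 6 days.
After the first batch: Gamma(24 + 36, 2 + 6) = Gamma(60, 8).
Total count: 7 + 9 + 4 + 4 + 6 = 30.
Total exposure: 5 days.
After the second batch: Gamma(60 + 30, 8 + 5) = Gamma(90, 13).
Posterior mean = α'/β' = 90/13.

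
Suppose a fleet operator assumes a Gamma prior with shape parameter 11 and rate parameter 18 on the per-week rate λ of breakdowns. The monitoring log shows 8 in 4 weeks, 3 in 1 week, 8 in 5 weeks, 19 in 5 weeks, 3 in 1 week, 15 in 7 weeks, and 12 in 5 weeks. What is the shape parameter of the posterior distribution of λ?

79

Total count: 8 + 3 + 8 + 19 + 3 + 15 + 12 = 68.
Total exposure: 4 + 1 + 5 + 5 + 1 + 7 + 5 = 28 weeks.
Gamma(α, β) with Poisson data over total exposure Σt gives posterior Gamma(α+Σx, β+Σt) = Gamma(79, 46).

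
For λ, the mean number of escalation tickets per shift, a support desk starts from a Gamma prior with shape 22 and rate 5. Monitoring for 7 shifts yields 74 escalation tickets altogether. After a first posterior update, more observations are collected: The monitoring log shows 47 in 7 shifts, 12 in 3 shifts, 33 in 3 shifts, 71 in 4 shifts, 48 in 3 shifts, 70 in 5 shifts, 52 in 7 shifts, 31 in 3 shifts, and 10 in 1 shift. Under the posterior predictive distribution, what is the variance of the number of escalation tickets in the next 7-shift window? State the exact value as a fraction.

90475/1152

Total count 74 over total exposure 7 shifts.
After the first batch: Gamma(22 + 74, 5 + 7) = Gamma(96, 12).
Total count: 47 + 12 + 33 + 71 + 48 + 70 + 52 + 31 + 10 = 374.
Total exposure: 7 + 3 + 3 + 4 + 3 + 5 + 7 + 3 + 1 = 36 shifts.
After the second batch: Gamma(96 + 374, 12 + 36) = Gamma(470, 48).
The posterior predictive for a window of length T is Negative Binomial with variance T·α'·(β'+T)/β'² = 7·470·55/2304 = 90475/1152.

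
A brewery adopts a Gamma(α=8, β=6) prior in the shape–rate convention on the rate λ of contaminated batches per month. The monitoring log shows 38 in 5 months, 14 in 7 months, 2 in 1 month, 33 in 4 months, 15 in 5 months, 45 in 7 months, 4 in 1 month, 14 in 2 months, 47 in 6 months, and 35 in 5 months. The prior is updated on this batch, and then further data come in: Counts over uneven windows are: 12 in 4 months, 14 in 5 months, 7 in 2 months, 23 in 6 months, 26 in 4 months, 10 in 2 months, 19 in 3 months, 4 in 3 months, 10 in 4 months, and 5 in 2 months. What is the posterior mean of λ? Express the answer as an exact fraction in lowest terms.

55/12

Total count: 38 + 14 + 2 + 33 + 15 + 45 + 4 + 14 + 47 + 35 = 247.
Total exposure: 5 + 7 + 1 + 4 + 5 + 7 + 1 + 2 + 6 + 5 = 43 months.
After the first batch: Gamma(8 + 247, 6 + 43) = Gamma(255, 49).
Total count: 12 + 14 + 7 + 23 + 26 + 10 + 19 + 4 + 10 + 5 = 130.
Total exposure: 4 + 5 + 2 + 6 + 4 + 2 + 3 + 3 + 4 + 2 = 35 months.
After the second batch: Gamma(255 + 130, 49 + 35) = Gamma(385, 84).
Posterior mean = α'/β' = 385/84 = 55/12.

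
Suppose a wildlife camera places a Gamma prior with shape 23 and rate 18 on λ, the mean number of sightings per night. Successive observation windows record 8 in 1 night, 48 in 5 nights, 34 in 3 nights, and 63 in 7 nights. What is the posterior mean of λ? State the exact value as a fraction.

88/17

Total count: 8 + 48 + 34 + 63 = 153.
Total exposure: 1 + 5 + 3 + 7 = 16 nights.
The Gamma prior is conjugate for the Poisson rate, so λ | data ~ Gamma(23+153, 18+16) = Gamma(176, 34).
Posterior mean = α'/β' = 176/34 = 88/17.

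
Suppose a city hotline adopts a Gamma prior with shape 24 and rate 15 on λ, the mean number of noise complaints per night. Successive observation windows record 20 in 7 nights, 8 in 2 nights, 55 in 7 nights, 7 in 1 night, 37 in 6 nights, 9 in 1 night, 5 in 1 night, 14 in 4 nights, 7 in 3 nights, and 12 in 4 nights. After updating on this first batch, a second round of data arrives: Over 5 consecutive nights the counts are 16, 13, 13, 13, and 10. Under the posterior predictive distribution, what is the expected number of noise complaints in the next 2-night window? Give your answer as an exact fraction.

Total count: 20 + 8 + 55 + 7 + 37 + 9 + 5 + 14 + 7 + 12 = 174.
Total exposure: 7 + 2 + 7 + 1 + 6 + 1 + 1 + 4 + 3 + 4 = 36 nights.
After the first batch: Gamma(24 + 174, 15 + 36) = Gamma(198, 51).
Total count: 16 + 13 + 13 + 13 + 10 = 65.
Total exposure: 5 nights.
After the second batch: Gamma(198 + 65, 51 + 5) = Gamma(263, 56).
Predictive mean over a 2-night window = T·E[λ|data] = 2·263/56 = 263/28.

263/28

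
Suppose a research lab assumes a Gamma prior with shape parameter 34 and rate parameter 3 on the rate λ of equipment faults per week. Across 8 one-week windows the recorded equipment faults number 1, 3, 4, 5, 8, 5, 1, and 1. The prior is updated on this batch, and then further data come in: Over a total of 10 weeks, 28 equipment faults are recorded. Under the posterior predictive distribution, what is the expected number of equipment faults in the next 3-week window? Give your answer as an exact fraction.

90/7

Total count: 1 + 3 + 4 + 5 + 8 + 5 + 1 + 1 = 28.
Total exposure: 8 weeks.
After the first batch: Gamma(34 + 28, 3 + 8) = Gamma(62, 11).
Total count 28 over total exposure 10 weeks.
After the second batch: Gamma(62 + 28, 11 + 10) = Gamma(90, 21).
Predictive mean over a 3-week window = T·E[λ|data] = 3·90/21 = 90/7.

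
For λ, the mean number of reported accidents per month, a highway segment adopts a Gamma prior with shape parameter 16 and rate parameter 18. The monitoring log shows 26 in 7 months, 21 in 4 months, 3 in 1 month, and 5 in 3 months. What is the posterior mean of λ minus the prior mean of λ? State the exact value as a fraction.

125/99

Total count: 26 + 21 + 3 + 5 = 55.
Total exposure: 7 + 4 + 1 + 3 = 15 months.
Conjugate update: add total count to the shape and total exposure to the rate, giving Gamma(71, 33).
Posterior mean = 71/33 = 71/33; prior mean = 16/18 = 8/9. Difference = 71/33 − 8/9 = 125/99.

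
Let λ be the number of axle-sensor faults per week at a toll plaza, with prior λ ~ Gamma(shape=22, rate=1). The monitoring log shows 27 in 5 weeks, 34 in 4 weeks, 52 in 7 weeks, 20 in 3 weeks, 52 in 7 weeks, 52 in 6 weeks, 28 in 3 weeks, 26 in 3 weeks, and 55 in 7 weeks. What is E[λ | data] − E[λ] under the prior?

Total count: 27 + 34 + 52 + 20 + 52 + 52 + 28 + 26 + 55 = 346.
Total exposure: 5 + 4 + 7 + 3 + 7 + 6 + 3 + 3 + 7 = 45 weeks.
Posterior: α' = 22 + 346 = 368, β' = 1 + 45 = 46.
Posterior mean = 368/46 = 8; prior mean = 22/1 = 22. Difference = 8 − 22 = -14.

-14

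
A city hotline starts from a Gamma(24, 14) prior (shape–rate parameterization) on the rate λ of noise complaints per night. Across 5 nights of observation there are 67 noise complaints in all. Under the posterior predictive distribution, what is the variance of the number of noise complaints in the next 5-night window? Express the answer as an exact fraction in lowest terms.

10920/361

Total count 67 over total exposure 5 nights.
Conjugate update: add total count to the shape and total exposure to the rate, giving Gamma(91, 19).
The posterior predictive for a window of length T is Negative Binomial with variance T·α'·(β'+T)/β'² = 5·91·24/361 = 10920/361.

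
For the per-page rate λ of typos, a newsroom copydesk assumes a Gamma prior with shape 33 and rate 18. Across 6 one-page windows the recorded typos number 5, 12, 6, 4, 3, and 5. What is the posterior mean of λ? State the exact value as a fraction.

Total count: 5 + 12 + 6 + 4 + 3 + 5 = 35.
Total exposure: 6 pages.
By Gamma–Poisson conjugacy, the posterior is Gamma(α + Σx, β + Σt) = Gamma(33 + 35, 18 + 6) = Gamma(68, 24).
Posterior mean = α'/β' = 68/24 = 17/6.

17/6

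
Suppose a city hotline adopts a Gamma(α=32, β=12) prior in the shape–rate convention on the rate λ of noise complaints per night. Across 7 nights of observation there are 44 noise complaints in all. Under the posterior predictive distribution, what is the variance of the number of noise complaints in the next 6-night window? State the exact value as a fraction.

Total count 44 over total exposure 7 nights.
The Gamma prior is conjugate for the Poisson rate, so λ | data ~ Gamma(32+44, 12+7) = Gamma(76, 19).
The posterior predictive for a window of length T is Negative Binomial with variance T·α'·(β'+T)/β'² = 6·76·25/361 = 600/19.

600/19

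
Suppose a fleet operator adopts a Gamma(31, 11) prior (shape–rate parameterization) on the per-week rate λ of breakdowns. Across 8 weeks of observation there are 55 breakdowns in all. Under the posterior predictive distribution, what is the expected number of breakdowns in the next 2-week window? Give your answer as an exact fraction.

172/19

Total count 55 over total exposure 8 weeks.
By Gamma–Poisson conjugacy, the posterior is Gamma(α + Σx, β + Σt) = Gamma(31 + 55, 11 + 8) = Gamma(86, 19).
Predictive mean over a 2-week window = T·E[λ|data] = 2·86/19 = 172/19.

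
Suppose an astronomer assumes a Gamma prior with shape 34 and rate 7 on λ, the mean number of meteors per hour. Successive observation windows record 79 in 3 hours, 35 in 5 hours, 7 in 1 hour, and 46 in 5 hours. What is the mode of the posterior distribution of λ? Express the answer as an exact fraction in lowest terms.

Total count: 79 + 35 + 7 + 46 = 167.
Total exposure: 3 + 5 + 1 + 5 = 14 hours.
By Gamma–Poisson conjugacy, the posterior is Gamma(α + Σx, β + Σt) = Gamma(34 + 167, 7 + 14) = Gamma(201, 21).
Posterior mode = (α'−1)/β' = 200/21.

200/21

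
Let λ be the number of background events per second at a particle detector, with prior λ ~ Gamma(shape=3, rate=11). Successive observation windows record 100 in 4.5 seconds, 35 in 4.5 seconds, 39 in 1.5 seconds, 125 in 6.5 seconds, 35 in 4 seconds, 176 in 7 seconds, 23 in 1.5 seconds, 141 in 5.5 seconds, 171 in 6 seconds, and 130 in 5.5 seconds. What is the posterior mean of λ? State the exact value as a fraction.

1956/115

Total count: 100 + 35 + 39 + 125 + 35 + 176 + 23 + 141 + 171 + 130 = 975.
Total exposure: 4.5 + 4.5 + 1.5 + 6.5 + 4 + 7 + 1.5 + 5.5 + 6 + 5.5 = 46.5 seconds.
Posterior: α' = 3 + 975 = 978, β' = 11 + 46.5 = 115/2.
Posterior mean = α'/β' = 978/(115/2) = 1956/115.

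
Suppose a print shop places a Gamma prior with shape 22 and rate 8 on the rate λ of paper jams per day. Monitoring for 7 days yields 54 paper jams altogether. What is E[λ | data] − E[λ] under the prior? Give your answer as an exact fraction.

139/60

Total count 54 over total exposure 7 days.
Gamma(α, β) with Poisson data over total exposure Σt gives posterior Gamma(α+Σx, β+Σt) = Gamma(76, 15).
Posterior mean = 76/15 = 76/15; prior mean = 22/8 = 11/4. Difference = 76/15 − 11/4 = 139/60.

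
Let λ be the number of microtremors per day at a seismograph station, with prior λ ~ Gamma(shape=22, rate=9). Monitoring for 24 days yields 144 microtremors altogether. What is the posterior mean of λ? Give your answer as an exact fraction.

Total count 144 over total exposure 24 days.
Conjugate update: add total count to the shape and total exposure to the rate, giving Gamma(166, 33).
Posterior mean = α'/β' = 166/33.

166/33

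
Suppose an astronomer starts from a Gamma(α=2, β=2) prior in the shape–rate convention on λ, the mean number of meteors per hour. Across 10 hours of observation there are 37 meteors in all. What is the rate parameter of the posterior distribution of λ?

12

Total count 37 over total exposure 10 hours.
By Gamma–Poisson conjugacy, the posterior is Gamma(α + Σx, β + Σt) = Gamma(2 + 37, 2 + 10) = Gamma(39, 12).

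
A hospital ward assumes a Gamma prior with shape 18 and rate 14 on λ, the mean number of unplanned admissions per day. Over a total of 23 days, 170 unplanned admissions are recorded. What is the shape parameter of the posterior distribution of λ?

188

Total count 170 over total exposure 23 days.
Gamma(α, β) with Poisson data over total exposure Σt gives posterior Gamma(α+Σx, β+Σt) = Gamma(188, 37).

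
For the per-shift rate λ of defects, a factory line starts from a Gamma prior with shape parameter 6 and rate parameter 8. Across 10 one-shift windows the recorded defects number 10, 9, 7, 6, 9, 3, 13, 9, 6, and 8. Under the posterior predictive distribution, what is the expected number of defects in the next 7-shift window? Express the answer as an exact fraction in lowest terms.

Total count: 10 + 9 + 7 + 6 + 9 + 3 + 13 + 9 + 6 + 8 = 80.
Total exposure: 10 shifts.
Conjugate update: add total count to the shape and total exposure to the rate, giving Gamma(86, 18).
Predictive mean over a 7-shift window = T·E[λ|data] = 7·86/18 = 301/9.

301/9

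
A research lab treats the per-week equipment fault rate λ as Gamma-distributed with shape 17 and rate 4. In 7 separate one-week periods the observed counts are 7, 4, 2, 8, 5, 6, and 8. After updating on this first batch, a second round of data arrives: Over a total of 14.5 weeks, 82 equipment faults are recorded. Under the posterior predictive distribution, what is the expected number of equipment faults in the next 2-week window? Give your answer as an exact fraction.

Total count: 7 + 4 + 2 + 8 + 5 + 6 + 8 = 40.
Total exposure: 7 weeks.
After the first batch: Gamma(17 + 40, 4 + 7) = Gamma(57, 11).
Total count 82 over total exposure 14.5 weeks.
After the second batch: Gamma(57 + 82, 11 + 14.5) = Gamma(139, 51/2).
Predictive mean over a 2-week window = T·E[λ|data] = 2·139/(51/2) = 556/51.

556/51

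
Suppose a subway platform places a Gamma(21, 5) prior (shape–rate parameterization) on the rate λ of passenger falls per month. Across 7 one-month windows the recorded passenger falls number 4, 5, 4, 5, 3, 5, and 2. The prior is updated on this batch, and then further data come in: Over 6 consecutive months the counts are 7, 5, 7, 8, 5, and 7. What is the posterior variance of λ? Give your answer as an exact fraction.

Total count: 4 + 5 + 4 + 5 + 3 + 5 + 2 = 28.
Total exposure: 7 months.
After the first batch: Gamma(21 + 28, 5 + 7) = Gamma(49, 12).
Total count: 7 + 5 + 7 + 8 + 5 + 7 = 39.
Total exposure: 6 months.
After the second batch: Gamma(49 + 39, 12 + 6) = Gamma(88, 18).
Posterior variance = α'/β'² = 88/324 = 22/81.

22/81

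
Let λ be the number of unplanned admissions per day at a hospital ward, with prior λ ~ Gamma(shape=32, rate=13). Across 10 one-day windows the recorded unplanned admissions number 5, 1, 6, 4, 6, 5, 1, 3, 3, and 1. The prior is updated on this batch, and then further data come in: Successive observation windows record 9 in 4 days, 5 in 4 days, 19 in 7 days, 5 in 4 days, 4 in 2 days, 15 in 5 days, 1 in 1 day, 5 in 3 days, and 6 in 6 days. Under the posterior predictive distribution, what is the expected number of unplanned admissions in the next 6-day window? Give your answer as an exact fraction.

816/59

Total count: 5 + 1 + 6 + 4 + 6 + 5 + 1 + 3 + 3 + 1 = 35.
Total exposure: 10 days.
After the first batch: Gamma(32 + 35, 13 + 10) = Gamma(67, 23).
Total count: 9 + 5 + 19 + 5 + 4 + 15 + 1 + 5 + 6 = 69.
Total exposure: 4 + 4 + 7 + 4 + 2 + 5 + 1 + 3 + 6 = 36 days.
After the second batch: Gamma(67 + 69, 23 + 36) = Gamma(136, 59).
Predictive mean over a 6-day window = T·E[λ|data] = 6·136/59 = 816/59.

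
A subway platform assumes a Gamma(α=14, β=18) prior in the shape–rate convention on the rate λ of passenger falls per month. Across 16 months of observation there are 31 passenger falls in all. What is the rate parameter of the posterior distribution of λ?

34

Total count 31 over total exposure 16 months.
Conjugate update: add total count to the shape and total exposure to the rate, giving Gamma(45, 34).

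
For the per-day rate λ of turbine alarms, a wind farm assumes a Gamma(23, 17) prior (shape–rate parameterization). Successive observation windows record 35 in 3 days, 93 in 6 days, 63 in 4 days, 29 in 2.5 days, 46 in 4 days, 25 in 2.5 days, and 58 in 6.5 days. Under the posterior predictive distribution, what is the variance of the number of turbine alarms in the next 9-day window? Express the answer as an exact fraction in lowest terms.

Total count: 35 + 93 + 63 + 29 + 46 + 25 + 58 = 349.
Total exposure: 3 + 6 + 4 + 2.5 + 4 + 2.5 + 6.5 = 28.5 days.
Gamma(α, β) with Poisson data over total exposure Σt gives posterior Gamma(α+Σx, β+Σt) = Gamma(372, 91/2).
The posterior predictive for a window of length T is Negative Binomial with variance T·α'·(β'+T)/β'² = 9·372·(109/2)/(8281/4) = 729864/8281.

729864/8281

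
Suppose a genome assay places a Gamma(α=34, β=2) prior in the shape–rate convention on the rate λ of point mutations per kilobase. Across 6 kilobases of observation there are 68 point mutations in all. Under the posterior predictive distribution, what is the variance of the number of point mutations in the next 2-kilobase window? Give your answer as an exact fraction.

Total count 68 over total exposure 6 kilobases.
By Gamma–Poisson conjugacy, the posterior is Gamma(α + Σx, β + Σt) = Gamma(34 + 68, 2 + 6) = Gamma(102, 8).
The posterior predictive for a window of length T is Negative Binomial with variance T·α'·(β'+T)/β'² = 2·102·10/64 = 255/8.

255/8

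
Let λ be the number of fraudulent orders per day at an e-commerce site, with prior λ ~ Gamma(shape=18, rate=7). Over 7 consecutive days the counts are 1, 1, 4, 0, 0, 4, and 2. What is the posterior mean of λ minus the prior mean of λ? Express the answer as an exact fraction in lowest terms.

-3/7

Total count: 1 + 1 + 4 + 0 + 0 + 4 + 2 = 12.
Total exposure: 7 days.
Posterior: α' = 18 + 12 = 30, β' = 7 + 7 = 14.
Posterior mean = 30/14 = 15/7; prior mean = 18/7 = 18/7. Difference = 15/7 − 18/7 = -3/7.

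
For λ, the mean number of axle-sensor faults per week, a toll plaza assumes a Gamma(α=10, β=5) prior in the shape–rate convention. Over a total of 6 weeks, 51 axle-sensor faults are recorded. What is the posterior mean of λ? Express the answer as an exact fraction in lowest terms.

Total count 51 over total exposure 6 weeks.
Conjugate update: add total count to the shape and total exposure to the rate, giving Gamma(61, 11).
Posterior mean = α'/β' = 61/11.

61/11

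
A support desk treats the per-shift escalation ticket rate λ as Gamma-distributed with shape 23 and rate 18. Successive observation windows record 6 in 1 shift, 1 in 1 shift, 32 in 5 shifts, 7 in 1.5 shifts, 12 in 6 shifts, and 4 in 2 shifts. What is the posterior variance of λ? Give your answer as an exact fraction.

Total count: 6 + 1 + 32 + 7 + 12 + 4 = 62.
Total exposure: 1 + 1 + 5 + 1.5 + 6 + 2 = 16.5 shifts.
Conjugate update: add total count to the shape and total exposure to the rate, giving Gamma(85, 69/2).
Posterior variance = α'/β'² = 85/(4761/4) = 340/4761.

340/4761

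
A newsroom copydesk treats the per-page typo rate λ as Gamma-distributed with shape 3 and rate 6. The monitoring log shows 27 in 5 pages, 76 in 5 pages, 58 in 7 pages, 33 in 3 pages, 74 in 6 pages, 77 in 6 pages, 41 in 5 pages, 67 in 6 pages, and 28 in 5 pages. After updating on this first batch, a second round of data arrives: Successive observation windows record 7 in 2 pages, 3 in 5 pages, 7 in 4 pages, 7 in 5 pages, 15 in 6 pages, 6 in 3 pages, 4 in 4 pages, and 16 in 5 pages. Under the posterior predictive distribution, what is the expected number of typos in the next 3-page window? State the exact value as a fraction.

1647/88

Total count: 27 + 76 + 58 + 33 + 74 + 77 + 41 + 67 + 28 = 481.
Total exposure: 5 + 5 + 7 + 3 + 6 + 6 + 5 + 6 + 5 = 48 pages.
After the first batch: Gamma(3 + 481, 6 + 48) = Gamma(484, 54).
Total count: 7 + 3 + 7 + 7 + 15 + 6 + 4 + 16 = 65.
Total exposure: 2 + 5 + 4 + 5 + 6 + 3 + 4 + 5 = 34 pages.
After the second batch: Gamma(484 + 65, 54 + 34) = Gamma(549, 88).
Predictive mean over a 3-page window = T·E[λ|data] = 3·549/88 = 1647/88.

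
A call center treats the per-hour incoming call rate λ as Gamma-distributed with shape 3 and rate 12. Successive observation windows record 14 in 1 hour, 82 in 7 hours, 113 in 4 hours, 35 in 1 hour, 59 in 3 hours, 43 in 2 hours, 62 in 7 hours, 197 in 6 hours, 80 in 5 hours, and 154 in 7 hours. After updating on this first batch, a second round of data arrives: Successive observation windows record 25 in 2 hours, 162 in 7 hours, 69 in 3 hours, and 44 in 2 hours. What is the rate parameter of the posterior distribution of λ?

69

Total count: 14 + 82 + 113 + 35 + 59 + 43 + 62 + 197 + 80 + 154 = 839.
Total exposure: 1 + 7 + 4 + 1 + 3 + 2 + 7 + 6 + 5 + 7 = 43 hours.
After the first batch: Gamma(3 + 839, 12 + 43) = Gamma(842, 55).
Total count: 25 + 162 + 69 + 44 = 300.
Total exposure: 2 + 7 + 3 + 2 = 14 hours.
After the second batch: Gamma(842 + 300, 55 + 14) = Gamma(1142, 69).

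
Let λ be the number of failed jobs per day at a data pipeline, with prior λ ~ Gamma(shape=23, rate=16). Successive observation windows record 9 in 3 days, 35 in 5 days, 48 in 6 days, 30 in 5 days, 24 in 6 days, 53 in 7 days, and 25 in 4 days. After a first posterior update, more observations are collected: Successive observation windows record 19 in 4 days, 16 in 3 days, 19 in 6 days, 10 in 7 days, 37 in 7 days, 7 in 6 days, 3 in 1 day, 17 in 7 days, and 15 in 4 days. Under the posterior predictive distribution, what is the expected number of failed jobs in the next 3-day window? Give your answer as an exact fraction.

1170/97

Total count: 9 + 35 + 48 + 30 + 24 + 53 + 25 = 224.
Total exposure: 3 + 5 + 6 + 5 + 6 + 7 + 4 = 36 days.
After the first batch: Gamma(23 + 224, 16 + 36) = Gamma(247, 52).
Total count: 19 + 16 + 19 + 10 + 37 + 7 + 3 + 17 + 15 = 143.
Total exposure: 4 + 3 + 6 + 7 + 7 + 6 + 1 + 7 + 4 = 45 days.
After the second batch: Gamma(247 + 143, 52 + 45) = Gamma(390, 97).
Predictive mean over a 3-day window = T·E[λ|data] = 3·390/97 = 1170/97.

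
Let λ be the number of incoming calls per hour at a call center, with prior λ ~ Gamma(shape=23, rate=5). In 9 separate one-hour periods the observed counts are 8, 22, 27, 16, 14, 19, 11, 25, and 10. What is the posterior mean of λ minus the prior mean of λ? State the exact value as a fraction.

Total count: 8 + 22 + 27 + 16 + 14 + 19 + 11 + 25 + 10 = 152.
Total exposure: 9 hours.
Posterior: α' = 23 + 152 = 175, β' = 5 + 9 = 14.
Posterior mean = 175/14 = 25/2; prior mean = 23/5 = 23/5. Difference = 25/2 − 23/5 = 79/10.

79/10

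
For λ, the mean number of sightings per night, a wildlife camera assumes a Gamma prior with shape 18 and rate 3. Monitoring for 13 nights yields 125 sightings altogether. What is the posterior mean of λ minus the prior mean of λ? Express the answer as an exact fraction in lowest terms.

47/16

Total count 125 over total exposure 13 nights.
Conjugate update: add total count to the shape and total exposure to the rate, giving Gamma(143, 16).
Posterior mean = 143/16 = 143/16; prior mean = 18/3 = 6. Difference = 143/16 − 6 = 47/16.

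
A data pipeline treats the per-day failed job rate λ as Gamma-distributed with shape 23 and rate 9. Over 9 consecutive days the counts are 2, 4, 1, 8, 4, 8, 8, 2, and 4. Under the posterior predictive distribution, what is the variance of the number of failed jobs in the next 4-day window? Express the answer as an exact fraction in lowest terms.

Total count: 2 + 4 + 1 + 8 + 4 + 8 + 8 + 2 + 4 = 41.
Total exposure: 9 days.
Posterior: α' = 23 + 41 = 64, β' = 9 + 9 = 18.
The posterior predictive for a window of length T is Negative Binomial with variance T·α'·(β'+T)/β'² = 4·64·22/324 = 1408/81.

1408/81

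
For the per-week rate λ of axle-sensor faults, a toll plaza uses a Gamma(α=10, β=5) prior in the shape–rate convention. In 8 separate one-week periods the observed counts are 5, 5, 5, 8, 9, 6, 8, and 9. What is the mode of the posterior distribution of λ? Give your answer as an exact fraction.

Total count: 5 + 5 + 5 + 8 + 9 + 6 + 8 + 9 = 55.
Total exposure: 8 weeks.
Gamma(α, β) with Poisson data over total exposure Σt gives posterior Gamma(α+Σx, β+Σt) = Gamma(65, 13).
Posterior mode = (α'−1)/β' = 64/13.

64/13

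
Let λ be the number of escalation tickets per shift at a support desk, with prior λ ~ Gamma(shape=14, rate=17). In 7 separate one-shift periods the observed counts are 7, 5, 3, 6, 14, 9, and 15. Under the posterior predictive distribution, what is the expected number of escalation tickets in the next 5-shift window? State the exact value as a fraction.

Total count: 7 + 5 + 3 + 6 + 14 + 9 + 15 = 59.
Total exposure: 7 shifts.
Gamma(α, β) with Poisson data over total exposure Σt gives posterior Gamma(α+Σx, β+Σt) = Gamma(73, 24).
Predictive mean over a 5-shift window = T·E[λ|data] = 5·73/24 = 365/24.

365/24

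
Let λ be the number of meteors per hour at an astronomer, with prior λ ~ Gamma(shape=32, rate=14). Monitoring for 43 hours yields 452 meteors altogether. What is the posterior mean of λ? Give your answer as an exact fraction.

Total count 452 over total exposure 43 hours.
Gamma(α, β) with Poisson data over total exposure Σt gives posterior Gamma(α+Σx, β+Σt) = Gamma(484, 57).
Posterior mean = α'/β' = 484/57.

484/57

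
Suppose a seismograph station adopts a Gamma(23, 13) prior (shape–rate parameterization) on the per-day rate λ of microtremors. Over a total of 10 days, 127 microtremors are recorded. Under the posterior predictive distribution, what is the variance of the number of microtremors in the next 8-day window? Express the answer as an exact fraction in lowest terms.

Total count 127 over total exposure 10 days.
Posterior: α' = 23 + 127 = 150, β' = 13 + 10 = 23.
The posterior predictive for a window of length T is Negative Binomial with variance T·α'·(β'+T)/β'² = 8·150·31/529 = 37200/529.

37200/529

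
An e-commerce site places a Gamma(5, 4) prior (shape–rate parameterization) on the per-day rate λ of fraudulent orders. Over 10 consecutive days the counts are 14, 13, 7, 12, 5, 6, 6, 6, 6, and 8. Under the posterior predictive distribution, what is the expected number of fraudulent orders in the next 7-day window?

44

Total count: 14 + 13 + 7 + 12 + 5 + 6 + 6 + 6 + 6 + 8 = 83.
Total exposure: 10 days.
Gamma(α, β) with Poisson data over total exposure Σt gives posterior Gamma(α+Σx, β+Σt) = Gamma(88, 14).
Predictive mean over a 7-day window = T·E[λ|data] = 7·88/14 = 44.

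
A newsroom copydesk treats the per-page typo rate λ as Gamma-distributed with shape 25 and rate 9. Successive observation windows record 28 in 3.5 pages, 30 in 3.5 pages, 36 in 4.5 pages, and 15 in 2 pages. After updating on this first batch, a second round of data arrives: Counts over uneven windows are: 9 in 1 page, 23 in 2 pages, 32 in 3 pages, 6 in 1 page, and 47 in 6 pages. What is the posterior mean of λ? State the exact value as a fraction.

502/71

Total count: 28 + 30 + 36 + 15 = 109.
Total exposure: 3.5 + 3.5 + 4.5 + 2 = 13.5 pages.
After the first batch: Gamma(25 + 109, 9 + 13.5) = Gamma(134, 45/2).
Total count: 9 + 23 + 32 + 6 + 47 = 117.
Total exposure: 1 + 2 + 3 + 1 + 6 = 13 pages.
After the second batch: Gamma(134 + 117, 45/2 + 13) = Gamma(251, 71/2).
Posterior mean = α'/β' = 251/(71/2) = 502/71.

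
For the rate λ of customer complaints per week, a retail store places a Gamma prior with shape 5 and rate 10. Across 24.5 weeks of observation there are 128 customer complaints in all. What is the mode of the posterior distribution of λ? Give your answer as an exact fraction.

Total count 128 over total exposure 24.5 weeks.
Posterior: α' = 5 + 128 = 133, β' = 10 + 24.5 = 69/2.
Posterior mode = (α'−1)/β' = 132/(69/2) = 88/23.

88/23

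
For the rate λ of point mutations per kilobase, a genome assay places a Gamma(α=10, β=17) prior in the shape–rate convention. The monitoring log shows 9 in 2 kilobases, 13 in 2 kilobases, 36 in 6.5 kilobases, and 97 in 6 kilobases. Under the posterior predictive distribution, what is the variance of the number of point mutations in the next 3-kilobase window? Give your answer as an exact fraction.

72270/4489

Total count: 9 + 13 + 36 + 97 = 155.
Total exposure: 2 + 2 + 6.5 + 6 = 16.5 kilobases.
The Gamma prior is conjugate for the Poisson rate, so λ | data ~ Gamma(10+155, 17+16.5) = Gamma(165, 67/2).
The posterior predictive for a window of length T is Negative Binomial with variance T·α'·(β'+T)/β'² = 3·165·(73/2)/(4489/4) = 72270/4489.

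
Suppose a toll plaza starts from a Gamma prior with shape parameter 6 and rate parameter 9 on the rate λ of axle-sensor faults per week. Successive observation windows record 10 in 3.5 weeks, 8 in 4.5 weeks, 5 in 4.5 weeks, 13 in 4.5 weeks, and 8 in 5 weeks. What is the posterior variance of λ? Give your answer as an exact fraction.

50/961

Total count: 10 + 8 + 5 + 13 + 8 = 44.
Total exposure: 3.5 + 4.5 + 4.5 + 4.5 + 5 = 22 weeks.
By Gamma–Poisson conjugacy, the posterior is Gamma(α + Σx, β + Σt) = Gamma(6 + 44, 9 + 22) = Gamma(50, 31).
Posterior variance = α'/β'² = 50/961.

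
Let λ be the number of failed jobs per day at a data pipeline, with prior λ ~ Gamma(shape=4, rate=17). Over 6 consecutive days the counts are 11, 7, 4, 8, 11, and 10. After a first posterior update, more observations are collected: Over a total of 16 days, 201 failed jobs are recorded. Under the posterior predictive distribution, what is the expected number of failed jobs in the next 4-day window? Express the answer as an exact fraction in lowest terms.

1024/39

Total count: 11 + 7 + 4 + 8 + 11 + 10 = 51.
Total exposure: 6 days.
After the first batch: Gamma(4 + 51, 17 + 6) = Gamma(55, 23).
Total count 201 over total exposure 16 days.
After the second batch: Gamma(55 + 201, 23 + 16) = Gamma(256, 39).
Predictive mean over a 4-day window = T·E[λ|data] = 4·256/39 = 1024/39.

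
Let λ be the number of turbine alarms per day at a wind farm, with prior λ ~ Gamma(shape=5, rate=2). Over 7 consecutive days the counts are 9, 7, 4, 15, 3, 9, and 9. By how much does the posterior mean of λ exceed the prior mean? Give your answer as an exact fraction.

Total count: 9 + 7 + 4 + 15 + 3 + 9 + 9 = 56.
Total exposure: 7 days.
Gamma(α, β) with Poisson data over total exposure Σt gives posterior Gamma(α+Σx, β+Σt) = Gamma(61, 9).
Posterior mean = 61/9 = 61/9; prior mean = 5/2 = 5/2. Difference = 61/9 − 5/2 = 77/18.

77/18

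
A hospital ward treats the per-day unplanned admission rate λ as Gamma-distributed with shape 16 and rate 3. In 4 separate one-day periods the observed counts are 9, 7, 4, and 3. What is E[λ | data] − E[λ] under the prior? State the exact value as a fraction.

Total count: 9 + 7 + 4 + 3 = 23.
Total exposure: 4 days.
By Gamma–Poisson conjugacy, the posterior is Gamma(α + Σx, β + Σt) = Gamma(16 + 23, 3 + 4) = Gamma(39, 7).
Posterior mean = 39/7 = 39/7; prior mean = 16/3 = 16/3. Difference = 39/7 − 16/3 = 5/21.

5/21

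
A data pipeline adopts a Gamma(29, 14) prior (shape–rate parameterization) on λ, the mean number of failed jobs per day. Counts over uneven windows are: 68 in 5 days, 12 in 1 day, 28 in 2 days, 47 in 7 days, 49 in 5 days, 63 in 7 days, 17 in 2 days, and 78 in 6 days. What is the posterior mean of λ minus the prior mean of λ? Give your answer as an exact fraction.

Total count: 68 + 12 + 28 + 47 + 49 + 63 + 17 + 78 = 362.
Total exposure: 5 + 1 + 2 + 7 + 5 + 7 + 2 + 6 = 35 days.
The Gamma prior is conjugate for the Poisson rate, so λ | data ~ Gamma(29+362, 14+35) = Gamma(391, 49).
Posterior mean = 391/49 = 391/49; prior mean = 29/14 = 29/14. Difference = 391/49 − 29/14 = 579/98.

579/98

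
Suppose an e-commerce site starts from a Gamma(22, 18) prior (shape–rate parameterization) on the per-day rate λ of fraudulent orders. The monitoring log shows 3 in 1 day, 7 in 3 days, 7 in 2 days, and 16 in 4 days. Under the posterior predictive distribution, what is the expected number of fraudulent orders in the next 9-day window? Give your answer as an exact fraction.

Total count: 3 + 7 + 7 + 16 = 33.
Total exposure: 1 + 3 + 2 + 4 = 10 days.
By Gamma–Poisson conjugacy, the posterior is Gamma(α + Σx, β + Σt) = Gamma(22 + 33, 18 + 10) = Gamma(55, 28).
Predictive mean over a 9-day window = T·E[λ|data] = 9·55/28 = 495/28.

495/28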